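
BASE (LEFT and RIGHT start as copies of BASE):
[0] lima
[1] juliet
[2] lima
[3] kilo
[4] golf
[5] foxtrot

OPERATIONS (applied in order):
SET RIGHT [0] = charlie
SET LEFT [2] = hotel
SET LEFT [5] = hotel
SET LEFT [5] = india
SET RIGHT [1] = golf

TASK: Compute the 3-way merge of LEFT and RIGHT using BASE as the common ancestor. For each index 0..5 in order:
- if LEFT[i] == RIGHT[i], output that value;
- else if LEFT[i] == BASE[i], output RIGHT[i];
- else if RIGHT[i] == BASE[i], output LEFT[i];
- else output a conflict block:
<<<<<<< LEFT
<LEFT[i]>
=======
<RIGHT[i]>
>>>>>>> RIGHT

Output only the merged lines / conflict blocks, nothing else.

Answer: charlie
golf
hotel
kilo
golf
india

Derivation:
Final LEFT:  [lima, juliet, hotel, kilo, golf, india]
Final RIGHT: [charlie, golf, lima, kilo, golf, foxtrot]
i=0: L=lima=BASE, R=charlie -> take RIGHT -> charlie
i=1: L=juliet=BASE, R=golf -> take RIGHT -> golf
i=2: L=hotel, R=lima=BASE -> take LEFT -> hotel
i=3: L=kilo R=kilo -> agree -> kilo
i=4: L=golf R=golf -> agree -> golf
i=5: L=india, R=foxtrot=BASE -> take LEFT -> india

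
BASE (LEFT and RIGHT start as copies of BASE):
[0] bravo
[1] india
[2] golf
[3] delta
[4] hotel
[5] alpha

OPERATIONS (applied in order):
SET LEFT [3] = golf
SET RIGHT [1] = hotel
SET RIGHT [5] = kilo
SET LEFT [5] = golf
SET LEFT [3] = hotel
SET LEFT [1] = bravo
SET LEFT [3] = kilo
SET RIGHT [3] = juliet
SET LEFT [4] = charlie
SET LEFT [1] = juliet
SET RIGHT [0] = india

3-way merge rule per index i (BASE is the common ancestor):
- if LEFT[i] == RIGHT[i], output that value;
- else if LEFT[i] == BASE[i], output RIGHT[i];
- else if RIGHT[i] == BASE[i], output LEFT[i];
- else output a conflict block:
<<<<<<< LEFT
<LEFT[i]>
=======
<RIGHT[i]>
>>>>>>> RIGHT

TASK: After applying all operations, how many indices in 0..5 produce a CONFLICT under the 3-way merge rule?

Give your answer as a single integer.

Final LEFT:  [bravo, juliet, golf, kilo, charlie, golf]
Final RIGHT: [india, hotel, golf, juliet, hotel, kilo]
i=0: L=bravo=BASE, R=india -> take RIGHT -> india
i=1: BASE=india L=juliet R=hotel all differ -> CONFLICT
i=2: L=golf R=golf -> agree -> golf
i=3: BASE=delta L=kilo R=juliet all differ -> CONFLICT
i=4: L=charlie, R=hotel=BASE -> take LEFT -> charlie
i=5: BASE=alpha L=golf R=kilo all differ -> CONFLICT
Conflict count: 3

Answer: 3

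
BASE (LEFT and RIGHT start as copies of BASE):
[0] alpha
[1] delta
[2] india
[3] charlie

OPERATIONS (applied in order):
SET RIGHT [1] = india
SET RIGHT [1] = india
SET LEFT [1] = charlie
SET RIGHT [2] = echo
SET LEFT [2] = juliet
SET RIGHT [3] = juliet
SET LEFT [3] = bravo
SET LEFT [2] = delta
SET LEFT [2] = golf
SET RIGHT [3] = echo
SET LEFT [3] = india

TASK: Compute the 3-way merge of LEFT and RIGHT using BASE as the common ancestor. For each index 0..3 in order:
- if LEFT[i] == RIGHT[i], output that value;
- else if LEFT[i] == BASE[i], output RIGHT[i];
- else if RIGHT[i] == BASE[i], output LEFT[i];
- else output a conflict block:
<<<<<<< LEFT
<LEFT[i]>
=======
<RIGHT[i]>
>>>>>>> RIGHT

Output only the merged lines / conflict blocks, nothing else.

Answer: alpha
<<<<<<< LEFT
charlie
=======
india
>>>>>>> RIGHT
<<<<<<< LEFT
golf
=======
echo
>>>>>>> RIGHT
<<<<<<< LEFT
india
=======
echo
>>>>>>> RIGHT

Derivation:
Final LEFT:  [alpha, charlie, golf, india]
Final RIGHT: [alpha, india, echo, echo]
i=0: L=alpha R=alpha -> agree -> alpha
i=1: BASE=delta L=charlie R=india all differ -> CONFLICT
i=2: BASE=india L=golf R=echo all differ -> CONFLICT
i=3: BASE=charlie L=india R=echo all differ -> CONFLICT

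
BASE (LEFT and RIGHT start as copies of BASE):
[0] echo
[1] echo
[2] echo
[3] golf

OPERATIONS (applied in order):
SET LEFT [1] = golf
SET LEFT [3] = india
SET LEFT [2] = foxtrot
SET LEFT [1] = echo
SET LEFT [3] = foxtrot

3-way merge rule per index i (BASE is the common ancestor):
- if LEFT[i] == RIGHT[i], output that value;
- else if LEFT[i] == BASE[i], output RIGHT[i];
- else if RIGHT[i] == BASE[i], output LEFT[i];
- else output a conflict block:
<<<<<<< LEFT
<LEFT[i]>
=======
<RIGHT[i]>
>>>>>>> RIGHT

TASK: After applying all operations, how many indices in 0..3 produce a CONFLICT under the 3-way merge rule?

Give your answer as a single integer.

Final LEFT:  [echo, echo, foxtrot, foxtrot]
Final RIGHT: [echo, echo, echo, golf]
i=0: L=echo R=echo -> agree -> echo
i=1: L=echo R=echo -> agree -> echo
i=2: L=foxtrot, R=echo=BASE -> take LEFT -> foxtrot
i=3: L=foxtrot, R=golf=BASE -> take LEFT -> foxtrot
Conflict count: 0

Answer: 0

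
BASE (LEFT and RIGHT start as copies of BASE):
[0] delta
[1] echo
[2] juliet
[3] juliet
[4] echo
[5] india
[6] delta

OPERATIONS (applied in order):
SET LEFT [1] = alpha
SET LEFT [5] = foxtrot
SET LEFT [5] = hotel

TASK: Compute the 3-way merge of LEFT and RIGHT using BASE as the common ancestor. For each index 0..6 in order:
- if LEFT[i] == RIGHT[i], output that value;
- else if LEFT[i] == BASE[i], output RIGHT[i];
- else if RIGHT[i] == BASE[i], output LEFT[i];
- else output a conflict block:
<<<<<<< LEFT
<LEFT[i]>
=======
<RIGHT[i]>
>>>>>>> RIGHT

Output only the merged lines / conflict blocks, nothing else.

Final LEFT:  [delta, alpha, juliet, juliet, echo, hotel, delta]
Final RIGHT: [delta, echo, juliet, juliet, echo, india, delta]
i=0: L=delta R=delta -> agree -> delta
i=1: L=alpha, R=echo=BASE -> take LEFT -> alpha
i=2: L=juliet R=juliet -> agree -> juliet
i=3: L=juliet R=juliet -> agree -> juliet
i=4: L=echo R=echo -> agree -> echo
i=5: L=hotel, R=india=BASE -> take LEFT -> hotel
i=6: L=delta R=delta -> agree -> delta

Answer: delta
alpha
juliet
juliet
echo
hotel
delta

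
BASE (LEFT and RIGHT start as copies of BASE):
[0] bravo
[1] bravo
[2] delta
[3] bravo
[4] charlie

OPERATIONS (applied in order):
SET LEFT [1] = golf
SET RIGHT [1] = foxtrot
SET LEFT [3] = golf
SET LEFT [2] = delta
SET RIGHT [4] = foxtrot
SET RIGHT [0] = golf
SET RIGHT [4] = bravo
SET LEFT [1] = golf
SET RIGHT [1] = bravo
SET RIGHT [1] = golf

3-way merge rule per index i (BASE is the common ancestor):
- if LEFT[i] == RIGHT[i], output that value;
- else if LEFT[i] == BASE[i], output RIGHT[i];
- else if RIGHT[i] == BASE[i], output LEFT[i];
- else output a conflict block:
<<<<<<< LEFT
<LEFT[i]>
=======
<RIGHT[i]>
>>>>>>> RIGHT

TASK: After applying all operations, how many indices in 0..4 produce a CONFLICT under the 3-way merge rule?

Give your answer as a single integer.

Answer: 0

Derivation:
Final LEFT:  [bravo, golf, delta, golf, charlie]
Final RIGHT: [golf, golf, delta, bravo, bravo]
i=0: L=bravo=BASE, R=golf -> take RIGHT -> golf
i=1: L=golf R=golf -> agree -> golf
i=2: L=delta R=delta -> agree -> delta
i=3: L=golf, R=bravo=BASE -> take LEFT -> golf
i=4: L=charlie=BASE, R=bravo -> take RIGHT -> bravo
Conflict count: 0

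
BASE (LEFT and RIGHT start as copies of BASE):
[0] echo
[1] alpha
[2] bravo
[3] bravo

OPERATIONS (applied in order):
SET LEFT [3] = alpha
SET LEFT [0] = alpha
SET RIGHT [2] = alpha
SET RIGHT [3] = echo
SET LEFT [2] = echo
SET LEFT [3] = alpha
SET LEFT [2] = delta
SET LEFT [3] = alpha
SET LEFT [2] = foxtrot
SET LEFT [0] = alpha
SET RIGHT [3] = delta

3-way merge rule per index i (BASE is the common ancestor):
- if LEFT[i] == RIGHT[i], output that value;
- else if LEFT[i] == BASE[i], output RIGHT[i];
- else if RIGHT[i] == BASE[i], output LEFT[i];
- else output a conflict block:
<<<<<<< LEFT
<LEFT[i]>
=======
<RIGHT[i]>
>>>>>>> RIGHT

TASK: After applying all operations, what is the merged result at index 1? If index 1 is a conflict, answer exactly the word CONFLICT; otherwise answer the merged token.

Answer: alpha

Derivation:
Final LEFT:  [alpha, alpha, foxtrot, alpha]
Final RIGHT: [echo, alpha, alpha, delta]
i=0: L=alpha, R=echo=BASE -> take LEFT -> alpha
i=1: L=alpha R=alpha -> agree -> alpha
i=2: BASE=bravo L=foxtrot R=alpha all differ -> CONFLICT
i=3: BASE=bravo L=alpha R=delta all differ -> CONFLICT
Index 1 -> alpha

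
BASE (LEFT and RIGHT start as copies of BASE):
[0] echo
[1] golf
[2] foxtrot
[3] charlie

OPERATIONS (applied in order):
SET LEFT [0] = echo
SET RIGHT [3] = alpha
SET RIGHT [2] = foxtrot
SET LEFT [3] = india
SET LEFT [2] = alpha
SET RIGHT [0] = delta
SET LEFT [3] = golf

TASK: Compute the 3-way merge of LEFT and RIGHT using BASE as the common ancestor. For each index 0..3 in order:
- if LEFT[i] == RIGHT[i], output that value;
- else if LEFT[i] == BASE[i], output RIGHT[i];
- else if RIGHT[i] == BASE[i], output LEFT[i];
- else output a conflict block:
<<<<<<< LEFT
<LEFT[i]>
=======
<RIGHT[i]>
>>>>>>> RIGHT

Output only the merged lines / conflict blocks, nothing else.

Final LEFT:  [echo, golf, alpha, golf]
Final RIGHT: [delta, golf, foxtrot, alpha]
i=0: L=echo=BASE, R=delta -> take RIGHT -> delta
i=1: L=golf R=golf -> agree -> golf
i=2: L=alpha, R=foxtrot=BASE -> take LEFT -> alpha
i=3: BASE=charlie L=golf R=alpha all differ -> CONFLICT

Answer: delta
golf
alpha
<<<<<<< LEFT
golf
=======
alpha
>>>>>>> RIGHT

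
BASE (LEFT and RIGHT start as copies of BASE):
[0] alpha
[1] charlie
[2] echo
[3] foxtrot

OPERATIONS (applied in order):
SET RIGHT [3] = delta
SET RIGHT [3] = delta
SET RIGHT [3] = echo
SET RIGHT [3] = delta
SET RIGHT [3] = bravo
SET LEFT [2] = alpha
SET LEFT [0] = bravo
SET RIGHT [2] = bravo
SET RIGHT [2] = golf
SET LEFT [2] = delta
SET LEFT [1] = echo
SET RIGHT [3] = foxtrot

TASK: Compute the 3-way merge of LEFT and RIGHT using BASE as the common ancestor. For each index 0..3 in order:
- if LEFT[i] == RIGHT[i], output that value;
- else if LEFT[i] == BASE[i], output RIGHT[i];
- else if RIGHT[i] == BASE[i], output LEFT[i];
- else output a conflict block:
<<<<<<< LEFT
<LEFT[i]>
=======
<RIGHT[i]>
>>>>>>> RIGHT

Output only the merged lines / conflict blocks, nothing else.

Final LEFT:  [bravo, echo, delta, foxtrot]
Final RIGHT: [alpha, charlie, golf, foxtrot]
i=0: L=bravo, R=alpha=BASE -> take LEFT -> bravo
i=1: L=echo, R=charlie=BASE -> take LEFT -> echo
i=2: BASE=echo L=delta R=golf all differ -> CONFLICT
i=3: L=foxtrot R=foxtrot -> agree -> foxtrot

Answer: bravo
echo
<<<<<<< LEFT
delta
=======
golf
>>>>>>> RIGHT
foxtrot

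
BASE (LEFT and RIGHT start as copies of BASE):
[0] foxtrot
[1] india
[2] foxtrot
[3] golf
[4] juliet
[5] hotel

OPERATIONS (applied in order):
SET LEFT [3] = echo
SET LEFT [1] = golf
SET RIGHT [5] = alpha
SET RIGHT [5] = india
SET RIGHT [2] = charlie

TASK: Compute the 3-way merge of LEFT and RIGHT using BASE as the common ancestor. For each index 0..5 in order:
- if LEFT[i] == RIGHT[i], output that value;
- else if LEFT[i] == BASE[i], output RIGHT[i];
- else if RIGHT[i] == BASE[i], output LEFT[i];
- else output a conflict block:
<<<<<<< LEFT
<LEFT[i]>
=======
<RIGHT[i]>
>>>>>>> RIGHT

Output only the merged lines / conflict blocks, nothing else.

Final LEFT:  [foxtrot, golf, foxtrot, echo, juliet, hotel]
Final RIGHT: [foxtrot, india, charlie, golf, juliet, india]
i=0: L=foxtrot R=foxtrot -> agree -> foxtrot
i=1: L=golf, R=india=BASE -> take LEFT -> golf
i=2: L=foxtrot=BASE, R=charlie -> take RIGHT -> charlie
i=3: L=echo, R=golf=BASE -> take LEFT -> echo
i=4: L=juliet R=juliet -> agree -> juliet
i=5: L=hotel=BASE, R=india -> take RIGHT -> india

Answer: foxtrot
golf
charlie
echo
juliet
india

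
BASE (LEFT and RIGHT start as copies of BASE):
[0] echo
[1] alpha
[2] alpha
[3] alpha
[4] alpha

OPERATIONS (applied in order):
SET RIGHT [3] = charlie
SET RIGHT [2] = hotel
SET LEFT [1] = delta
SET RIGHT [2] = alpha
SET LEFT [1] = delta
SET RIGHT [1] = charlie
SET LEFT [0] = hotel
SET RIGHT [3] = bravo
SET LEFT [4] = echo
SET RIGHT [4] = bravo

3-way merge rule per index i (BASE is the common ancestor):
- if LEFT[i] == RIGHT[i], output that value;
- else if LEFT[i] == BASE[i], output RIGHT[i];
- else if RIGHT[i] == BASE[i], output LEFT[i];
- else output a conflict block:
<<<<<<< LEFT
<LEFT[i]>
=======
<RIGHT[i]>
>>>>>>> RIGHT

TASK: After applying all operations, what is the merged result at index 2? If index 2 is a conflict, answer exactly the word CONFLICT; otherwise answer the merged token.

Final LEFT:  [hotel, delta, alpha, alpha, echo]
Final RIGHT: [echo, charlie, alpha, bravo, bravo]
i=0: L=hotel, R=echo=BASE -> take LEFT -> hotel
i=1: BASE=alpha L=delta R=charlie all differ -> CONFLICT
i=2: L=alpha R=alpha -> agree -> alpha
i=3: L=alpha=BASE, R=bravo -> take RIGHT -> bravo
i=4: BASE=alpha L=echo R=bravo all differ -> CONFLICT
Index 2 -> alpha

Answer: alpha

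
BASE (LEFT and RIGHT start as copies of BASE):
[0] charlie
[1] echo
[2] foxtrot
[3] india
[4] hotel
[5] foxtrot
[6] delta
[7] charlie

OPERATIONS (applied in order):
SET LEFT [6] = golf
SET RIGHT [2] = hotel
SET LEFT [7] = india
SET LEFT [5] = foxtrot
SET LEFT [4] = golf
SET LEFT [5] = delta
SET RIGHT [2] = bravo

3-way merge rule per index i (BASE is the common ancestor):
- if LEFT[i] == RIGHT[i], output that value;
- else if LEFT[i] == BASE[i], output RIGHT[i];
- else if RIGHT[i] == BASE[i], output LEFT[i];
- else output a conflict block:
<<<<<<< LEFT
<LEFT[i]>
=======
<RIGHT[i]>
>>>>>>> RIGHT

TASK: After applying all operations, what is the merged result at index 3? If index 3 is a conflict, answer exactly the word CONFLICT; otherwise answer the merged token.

Answer: india

Derivation:
Final LEFT:  [charlie, echo, foxtrot, india, golf, delta, golf, india]
Final RIGHT: [charlie, echo, bravo, india, hotel, foxtrot, delta, charlie]
i=0: L=charlie R=charlie -> agree -> charlie
i=1: L=echo R=echo -> agree -> echo
i=2: L=foxtrot=BASE, R=bravo -> take RIGHT -> bravo
i=3: L=india R=india -> agree -> india
i=4: L=golf, R=hotel=BASE -> take LEFT -> golf
i=5: L=delta, R=foxtrot=BASE -> take LEFT -> delta
i=6: L=golf, R=delta=BASE -> take LEFT -> golf
i=7: L=india, R=charlie=BASE -> take LEFT -> india
Index 3 -> india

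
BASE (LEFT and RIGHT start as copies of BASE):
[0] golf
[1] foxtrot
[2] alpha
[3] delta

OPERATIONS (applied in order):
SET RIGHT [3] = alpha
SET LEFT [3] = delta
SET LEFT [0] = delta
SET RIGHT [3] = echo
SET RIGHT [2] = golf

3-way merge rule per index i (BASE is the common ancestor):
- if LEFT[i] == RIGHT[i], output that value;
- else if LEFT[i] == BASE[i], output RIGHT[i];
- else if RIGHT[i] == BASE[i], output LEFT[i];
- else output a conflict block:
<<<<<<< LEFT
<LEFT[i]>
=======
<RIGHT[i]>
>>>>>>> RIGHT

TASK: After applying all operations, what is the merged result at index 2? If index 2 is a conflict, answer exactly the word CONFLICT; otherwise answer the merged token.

Answer: golf

Derivation:
Final LEFT:  [delta, foxtrot, alpha, delta]
Final RIGHT: [golf, foxtrot, golf, echo]
i=0: L=delta, R=golf=BASE -> take LEFT -> delta
i=1: L=foxtrot R=foxtrot -> agree -> foxtrot
i=2: L=alpha=BASE, R=golf -> take RIGHT -> golf
i=3: L=delta=BASE, R=echo -> take RIGHT -> echo
Index 2 -> golf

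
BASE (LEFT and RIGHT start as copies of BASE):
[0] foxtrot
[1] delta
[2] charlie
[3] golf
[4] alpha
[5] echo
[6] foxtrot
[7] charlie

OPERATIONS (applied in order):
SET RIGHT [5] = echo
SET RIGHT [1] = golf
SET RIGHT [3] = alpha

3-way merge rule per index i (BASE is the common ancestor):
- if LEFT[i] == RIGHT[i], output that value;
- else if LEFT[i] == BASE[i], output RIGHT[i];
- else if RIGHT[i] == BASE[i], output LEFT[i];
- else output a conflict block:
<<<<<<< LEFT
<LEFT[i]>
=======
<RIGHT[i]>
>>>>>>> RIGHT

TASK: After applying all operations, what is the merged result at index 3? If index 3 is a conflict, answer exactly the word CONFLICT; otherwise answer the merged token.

Answer: alpha

Derivation:
Final LEFT:  [foxtrot, delta, charlie, golf, alpha, echo, foxtrot, charlie]
Final RIGHT: [foxtrot, golf, charlie, alpha, alpha, echo, foxtrot, charlie]
i=0: L=foxtrot R=foxtrot -> agree -> foxtrot
i=1: L=delta=BASE, R=golf -> take RIGHT -> golf
i=2: L=charlie R=charlie -> agree -> charlie
i=3: L=golf=BASE, R=alpha -> take RIGHT -> alpha
i=4: L=alpha R=alpha -> agree -> alpha
i=5: L=echo R=echo -> agree -> echo
i=6: L=foxtrot R=foxtrot -> agree -> foxtrot
i=7: L=charlie R=charlie -> agree -> charlie
Index 3 -> alpha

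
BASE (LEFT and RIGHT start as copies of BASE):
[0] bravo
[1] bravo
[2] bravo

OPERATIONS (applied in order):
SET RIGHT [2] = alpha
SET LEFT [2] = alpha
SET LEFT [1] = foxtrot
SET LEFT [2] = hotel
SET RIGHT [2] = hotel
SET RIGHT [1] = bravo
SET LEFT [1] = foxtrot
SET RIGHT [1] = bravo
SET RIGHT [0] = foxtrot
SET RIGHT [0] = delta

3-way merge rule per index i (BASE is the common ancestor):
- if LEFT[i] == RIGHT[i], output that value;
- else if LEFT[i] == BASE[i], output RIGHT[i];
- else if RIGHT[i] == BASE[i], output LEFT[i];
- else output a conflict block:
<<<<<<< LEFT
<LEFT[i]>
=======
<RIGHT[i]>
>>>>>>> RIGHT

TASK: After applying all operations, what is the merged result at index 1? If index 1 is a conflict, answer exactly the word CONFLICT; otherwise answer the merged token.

Answer: foxtrot

Derivation:
Final LEFT:  [bravo, foxtrot, hotel]
Final RIGHT: [delta, bravo, hotel]
i=0: L=bravo=BASE, R=delta -> take RIGHT -> delta
i=1: L=foxtrot, R=bravo=BASE -> take LEFT -> foxtrot
i=2: L=hotel R=hotel -> agree -> hotel
Index 1 -> foxtrot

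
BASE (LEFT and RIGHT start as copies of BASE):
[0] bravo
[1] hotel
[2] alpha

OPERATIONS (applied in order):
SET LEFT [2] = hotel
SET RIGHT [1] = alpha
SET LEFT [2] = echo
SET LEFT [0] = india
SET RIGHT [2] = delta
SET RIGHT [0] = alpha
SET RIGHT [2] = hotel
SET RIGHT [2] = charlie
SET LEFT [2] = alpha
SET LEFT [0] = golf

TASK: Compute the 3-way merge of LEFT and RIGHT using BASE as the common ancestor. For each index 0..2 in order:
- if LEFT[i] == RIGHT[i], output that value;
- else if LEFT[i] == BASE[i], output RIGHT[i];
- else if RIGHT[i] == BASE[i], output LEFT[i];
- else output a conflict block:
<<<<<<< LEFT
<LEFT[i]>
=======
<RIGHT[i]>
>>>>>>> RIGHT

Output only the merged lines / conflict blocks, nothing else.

Final LEFT:  [golf, hotel, alpha]
Final RIGHT: [alpha, alpha, charlie]
i=0: BASE=bravo L=golf R=alpha all differ -> CONFLICT
i=1: L=hotel=BASE, R=alpha -> take RIGHT -> alpha
i=2: L=alpha=BASE, R=charlie -> take RIGHT -> charlie

Answer: <<<<<<< LEFT
golf
=======
alpha
>>>>>>> RIGHT
alpha
charlie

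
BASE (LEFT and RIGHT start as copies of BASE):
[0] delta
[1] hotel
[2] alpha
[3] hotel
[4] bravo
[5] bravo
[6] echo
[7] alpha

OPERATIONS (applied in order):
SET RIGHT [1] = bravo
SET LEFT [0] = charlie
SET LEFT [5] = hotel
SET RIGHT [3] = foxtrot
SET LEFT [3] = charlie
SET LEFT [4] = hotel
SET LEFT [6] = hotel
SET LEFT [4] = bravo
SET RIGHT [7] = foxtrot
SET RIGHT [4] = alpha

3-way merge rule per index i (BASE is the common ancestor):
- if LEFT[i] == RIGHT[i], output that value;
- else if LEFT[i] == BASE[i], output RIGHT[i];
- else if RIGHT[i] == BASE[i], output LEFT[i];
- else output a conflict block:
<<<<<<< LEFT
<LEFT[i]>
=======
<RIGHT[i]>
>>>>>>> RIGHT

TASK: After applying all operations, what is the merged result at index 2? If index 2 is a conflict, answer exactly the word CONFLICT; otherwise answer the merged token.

Answer: alpha

Derivation:
Final LEFT:  [charlie, hotel, alpha, charlie, bravo, hotel, hotel, alpha]
Final RIGHT: [delta, bravo, alpha, foxtrot, alpha, bravo, echo, foxtrot]
i=0: L=charlie, R=delta=BASE -> take LEFT -> charlie
i=1: L=hotel=BASE, R=bravo -> take RIGHT -> bravo
i=2: L=alpha R=alpha -> agree -> alpha
i=3: BASE=hotel L=charlie R=foxtrot all differ -> CONFLICT
i=4: L=bravo=BASE, R=alpha -> take RIGHT -> alpha
i=5: L=hotel, R=bravo=BASE -> take LEFT -> hotel
i=6: L=hotel, R=echo=BASE -> take LEFT -> hotel
i=7: L=alpha=BASE, R=foxtrot -> take RIGHT -> foxtrot
Index 2 -> alpha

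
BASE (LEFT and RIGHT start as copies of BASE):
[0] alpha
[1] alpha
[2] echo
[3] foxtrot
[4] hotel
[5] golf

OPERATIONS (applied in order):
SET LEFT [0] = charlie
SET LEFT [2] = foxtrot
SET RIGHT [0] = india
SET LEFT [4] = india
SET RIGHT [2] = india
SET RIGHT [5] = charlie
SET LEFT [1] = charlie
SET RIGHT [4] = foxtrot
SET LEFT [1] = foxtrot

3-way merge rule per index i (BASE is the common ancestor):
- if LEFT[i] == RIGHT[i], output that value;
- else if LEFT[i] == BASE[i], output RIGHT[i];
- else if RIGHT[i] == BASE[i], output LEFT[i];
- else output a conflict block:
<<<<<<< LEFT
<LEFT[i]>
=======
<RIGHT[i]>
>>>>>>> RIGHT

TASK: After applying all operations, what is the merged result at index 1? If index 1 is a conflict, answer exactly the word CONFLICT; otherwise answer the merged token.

Final LEFT:  [charlie, foxtrot, foxtrot, foxtrot, india, golf]
Final RIGHT: [india, alpha, india, foxtrot, foxtrot, charlie]
i=0: BASE=alpha L=charlie R=india all differ -> CONFLICT
i=1: L=foxtrot, R=alpha=BASE -> take LEFT -> foxtrot
i=2: BASE=echo L=foxtrot R=india all differ -> CONFLICT
i=3: L=foxtrot R=foxtrot -> agree -> foxtrot
i=4: BASE=hotel L=india R=foxtrot all differ -> CONFLICT
i=5: L=golf=BASE, R=charlie -> take RIGHT -> charlie
Index 1 -> foxtrot

Answer: foxtrot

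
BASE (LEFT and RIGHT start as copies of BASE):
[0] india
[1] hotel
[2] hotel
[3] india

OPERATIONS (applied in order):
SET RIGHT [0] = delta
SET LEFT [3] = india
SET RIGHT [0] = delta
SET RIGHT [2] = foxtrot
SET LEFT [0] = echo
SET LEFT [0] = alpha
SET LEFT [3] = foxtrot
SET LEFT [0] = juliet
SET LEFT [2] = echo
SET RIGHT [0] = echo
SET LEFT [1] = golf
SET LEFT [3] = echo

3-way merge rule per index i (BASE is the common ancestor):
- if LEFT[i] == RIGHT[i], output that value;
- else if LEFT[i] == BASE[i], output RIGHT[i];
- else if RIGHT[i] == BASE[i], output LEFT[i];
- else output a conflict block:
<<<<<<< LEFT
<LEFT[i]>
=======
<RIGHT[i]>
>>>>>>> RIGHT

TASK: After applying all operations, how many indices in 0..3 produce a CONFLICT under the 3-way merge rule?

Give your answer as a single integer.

Answer: 2

Derivation:
Final LEFT:  [juliet, golf, echo, echo]
Final RIGHT: [echo, hotel, foxtrot, india]
i=0: BASE=india L=juliet R=echo all differ -> CONFLICT
i=1: L=golf, R=hotel=BASE -> take LEFT -> golf
i=2: BASE=hotel L=echo R=foxtrot all differ -> CONFLICT
i=3: L=echo, R=india=BASE -> take LEFT -> echo
Conflict count: 2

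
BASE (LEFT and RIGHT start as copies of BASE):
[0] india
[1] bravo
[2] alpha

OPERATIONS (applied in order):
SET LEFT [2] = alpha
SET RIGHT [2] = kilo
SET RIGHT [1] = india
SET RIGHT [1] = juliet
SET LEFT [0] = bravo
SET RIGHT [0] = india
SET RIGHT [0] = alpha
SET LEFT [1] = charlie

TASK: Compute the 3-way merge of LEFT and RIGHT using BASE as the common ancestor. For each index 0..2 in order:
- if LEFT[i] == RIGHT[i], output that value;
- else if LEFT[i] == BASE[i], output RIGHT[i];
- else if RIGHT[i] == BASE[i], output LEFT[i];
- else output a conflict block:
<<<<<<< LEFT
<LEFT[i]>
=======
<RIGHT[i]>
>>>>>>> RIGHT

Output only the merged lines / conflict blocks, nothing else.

Answer: <<<<<<< LEFT
bravo
=======
alpha
>>>>>>> RIGHT
<<<<<<< LEFT
charlie
=======
juliet
>>>>>>> RIGHT
kilo

Derivation:
Final LEFT:  [bravo, charlie, alpha]
Final RIGHT: [alpha, juliet, kilo]
i=0: BASE=india L=bravo R=alpha all differ -> CONFLICT
i=1: BASE=bravo L=charlie R=juliet all differ -> CONFLICT
i=2: L=alpha=BASE, R=kilo -> take RIGHT -> kilo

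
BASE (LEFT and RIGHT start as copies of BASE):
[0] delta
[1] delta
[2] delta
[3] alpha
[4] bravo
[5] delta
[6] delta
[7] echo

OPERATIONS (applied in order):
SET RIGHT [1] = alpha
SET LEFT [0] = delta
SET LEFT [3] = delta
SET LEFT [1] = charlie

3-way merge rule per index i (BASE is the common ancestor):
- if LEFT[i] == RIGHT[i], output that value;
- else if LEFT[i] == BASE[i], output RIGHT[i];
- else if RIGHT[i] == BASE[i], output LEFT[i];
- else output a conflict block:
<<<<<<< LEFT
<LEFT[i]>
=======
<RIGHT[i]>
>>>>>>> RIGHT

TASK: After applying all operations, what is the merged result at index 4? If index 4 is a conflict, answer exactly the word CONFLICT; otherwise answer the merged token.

Answer: bravo

Derivation:
Final LEFT:  [delta, charlie, delta, delta, bravo, delta, delta, echo]
Final RIGHT: [delta, alpha, delta, alpha, bravo, delta, delta, echo]
i=0: L=delta R=delta -> agree -> delta
i=1: BASE=delta L=charlie R=alpha all differ -> CONFLICT
i=2: L=delta R=delta -> agree -> delta
i=3: L=delta, R=alpha=BASE -> take LEFT -> delta
i=4: L=bravo R=bravo -> agree -> bravo
i=5: L=delta R=delta -> agree -> delta
i=6: L=delta R=delta -> agree -> delta
i=7: L=echo R=echo -> agree -> echo
Index 4 -> bravo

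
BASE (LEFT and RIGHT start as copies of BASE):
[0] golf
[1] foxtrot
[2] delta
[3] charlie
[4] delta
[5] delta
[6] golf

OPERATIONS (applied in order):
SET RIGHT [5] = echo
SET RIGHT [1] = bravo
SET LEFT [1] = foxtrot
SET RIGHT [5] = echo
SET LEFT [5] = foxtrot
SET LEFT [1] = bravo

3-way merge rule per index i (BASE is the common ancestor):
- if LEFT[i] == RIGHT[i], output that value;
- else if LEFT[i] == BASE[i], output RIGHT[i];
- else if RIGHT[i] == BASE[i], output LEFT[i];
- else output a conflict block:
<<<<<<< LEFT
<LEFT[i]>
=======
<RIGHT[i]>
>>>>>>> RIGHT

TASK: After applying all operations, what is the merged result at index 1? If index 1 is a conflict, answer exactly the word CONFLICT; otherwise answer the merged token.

Answer: bravo

Derivation:
Final LEFT:  [golf, bravo, delta, charlie, delta, foxtrot, golf]
Final RIGHT: [golf, bravo, delta, charlie, delta, echo, golf]
i=0: L=golf R=golf -> agree -> golf
i=1: L=bravo R=bravo -> agree -> bravo
i=2: L=delta R=delta -> agree -> delta
i=3: L=charlie R=charlie -> agree -> charlie
i=4: L=delta R=delta -> agree -> delta
i=5: BASE=delta L=foxtrot R=echo all differ -> CONFLICT
i=6: L=golf R=golf -> agree -> golf
Index 1 -> bravo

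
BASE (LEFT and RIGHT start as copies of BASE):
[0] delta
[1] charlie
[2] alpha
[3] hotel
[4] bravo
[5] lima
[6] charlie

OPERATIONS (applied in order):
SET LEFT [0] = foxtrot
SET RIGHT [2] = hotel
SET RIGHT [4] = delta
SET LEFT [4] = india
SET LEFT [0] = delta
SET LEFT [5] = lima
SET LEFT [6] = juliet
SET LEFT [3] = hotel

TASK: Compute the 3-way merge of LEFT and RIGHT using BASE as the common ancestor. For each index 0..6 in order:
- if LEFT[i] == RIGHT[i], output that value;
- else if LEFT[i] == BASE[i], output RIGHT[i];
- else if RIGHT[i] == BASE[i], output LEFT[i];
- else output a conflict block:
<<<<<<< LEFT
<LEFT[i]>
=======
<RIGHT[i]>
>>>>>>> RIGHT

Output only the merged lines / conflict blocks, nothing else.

Final LEFT:  [delta, charlie, alpha, hotel, india, lima, juliet]
Final RIGHT: [delta, charlie, hotel, hotel, delta, lima, charlie]
i=0: L=delta R=delta -> agree -> delta
i=1: L=charlie R=charlie -> agree -> charlie
i=2: L=alpha=BASE, R=hotel -> take RIGHT -> hotel
i=3: L=hotel R=hotel -> agree -> hotel
i=4: BASE=bravo L=india R=delta all differ -> CONFLICT
i=5: L=lima R=lima -> agree -> lima
i=6: L=juliet, R=charlie=BASE -> take LEFT -> juliet

Answer: delta
charlie
hotel
hotel
<<<<<<< LEFT
india
=======
delta
>>>>>>> RIGHT
lima
juliet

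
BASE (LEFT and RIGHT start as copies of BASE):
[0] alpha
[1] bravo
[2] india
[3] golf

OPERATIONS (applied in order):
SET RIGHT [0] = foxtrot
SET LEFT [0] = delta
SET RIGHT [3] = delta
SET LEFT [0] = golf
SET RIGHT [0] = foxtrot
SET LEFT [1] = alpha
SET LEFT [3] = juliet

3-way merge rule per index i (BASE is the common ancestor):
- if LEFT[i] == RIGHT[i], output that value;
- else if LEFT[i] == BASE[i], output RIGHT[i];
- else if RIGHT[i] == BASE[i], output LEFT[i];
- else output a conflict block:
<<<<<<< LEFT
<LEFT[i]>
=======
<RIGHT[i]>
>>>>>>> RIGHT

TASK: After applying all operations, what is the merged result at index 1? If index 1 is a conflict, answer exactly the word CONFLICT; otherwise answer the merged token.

Answer: alpha

Derivation:
Final LEFT:  [golf, alpha, india, juliet]
Final RIGHT: [foxtrot, bravo, india, delta]
i=0: BASE=alpha L=golf R=foxtrot all differ -> CONFLICT
i=1: L=alpha, R=bravo=BASE -> take LEFT -> alpha
i=2: L=india R=india -> agree -> india
i=3: BASE=golf L=juliet R=delta all differ -> CONFLICT
Index 1 -> alpha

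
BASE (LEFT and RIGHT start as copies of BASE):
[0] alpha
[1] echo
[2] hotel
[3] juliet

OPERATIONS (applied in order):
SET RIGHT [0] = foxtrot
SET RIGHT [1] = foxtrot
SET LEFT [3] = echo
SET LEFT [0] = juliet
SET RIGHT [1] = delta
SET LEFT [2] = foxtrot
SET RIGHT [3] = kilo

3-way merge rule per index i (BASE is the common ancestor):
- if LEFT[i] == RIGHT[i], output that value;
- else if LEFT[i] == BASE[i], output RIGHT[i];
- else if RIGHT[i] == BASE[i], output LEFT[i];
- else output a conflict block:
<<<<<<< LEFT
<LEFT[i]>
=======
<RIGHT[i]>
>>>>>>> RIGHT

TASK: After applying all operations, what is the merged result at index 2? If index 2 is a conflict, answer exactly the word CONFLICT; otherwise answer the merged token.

Final LEFT:  [juliet, echo, foxtrot, echo]
Final RIGHT: [foxtrot, delta, hotel, kilo]
i=0: BASE=alpha L=juliet R=foxtrot all differ -> CONFLICT
i=1: L=echo=BASE, R=delta -> take RIGHT -> delta
i=2: L=foxtrot, R=hotel=BASE -> take LEFT -> foxtrot
i=3: BASE=juliet L=echo R=kilo all differ -> CONFLICT
Index 2 -> foxtrot

Answer: foxtrot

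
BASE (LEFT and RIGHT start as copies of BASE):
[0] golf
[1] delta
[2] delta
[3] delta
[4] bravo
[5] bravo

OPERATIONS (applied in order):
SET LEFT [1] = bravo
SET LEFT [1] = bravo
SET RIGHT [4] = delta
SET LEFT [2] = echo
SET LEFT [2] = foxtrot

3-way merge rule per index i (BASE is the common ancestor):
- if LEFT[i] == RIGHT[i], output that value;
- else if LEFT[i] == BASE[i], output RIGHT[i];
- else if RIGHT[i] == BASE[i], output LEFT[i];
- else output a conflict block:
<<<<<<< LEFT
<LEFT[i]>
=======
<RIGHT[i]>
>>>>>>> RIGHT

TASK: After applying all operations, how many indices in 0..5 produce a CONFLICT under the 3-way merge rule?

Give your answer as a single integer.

Final LEFT:  [golf, bravo, foxtrot, delta, bravo, bravo]
Final RIGHT: [golf, delta, delta, delta, delta, bravo]
i=0: L=golf R=golf -> agree -> golf
i=1: L=bravo, R=delta=BASE -> take LEFT -> bravo
i=2: L=foxtrot, R=delta=BASE -> take LEFT -> foxtrot
i=3: L=delta R=delta -> agree -> delta
i=4: L=bravo=BASE, R=delta -> take RIGHT -> delta
i=5: L=bravo R=bravo -> agree -> bravo
Conflict count: 0

Answer: 0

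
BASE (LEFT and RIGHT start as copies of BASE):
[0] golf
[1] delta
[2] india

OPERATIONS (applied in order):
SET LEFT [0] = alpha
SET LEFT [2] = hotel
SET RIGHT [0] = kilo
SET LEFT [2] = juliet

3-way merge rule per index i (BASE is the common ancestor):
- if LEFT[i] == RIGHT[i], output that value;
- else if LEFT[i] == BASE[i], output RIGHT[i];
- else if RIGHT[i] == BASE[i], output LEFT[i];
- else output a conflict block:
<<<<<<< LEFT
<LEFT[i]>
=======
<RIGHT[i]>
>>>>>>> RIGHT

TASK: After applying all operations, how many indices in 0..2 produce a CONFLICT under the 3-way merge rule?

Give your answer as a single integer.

Answer: 1

Derivation:
Final LEFT:  [alpha, delta, juliet]
Final RIGHT: [kilo, delta, india]
i=0: BASE=golf L=alpha R=kilo all differ -> CONFLICT
i=1: L=delta R=delta -> agree -> delta
i=2: L=juliet, R=india=BASE -> take LEFT -> juliet
Conflict count: 1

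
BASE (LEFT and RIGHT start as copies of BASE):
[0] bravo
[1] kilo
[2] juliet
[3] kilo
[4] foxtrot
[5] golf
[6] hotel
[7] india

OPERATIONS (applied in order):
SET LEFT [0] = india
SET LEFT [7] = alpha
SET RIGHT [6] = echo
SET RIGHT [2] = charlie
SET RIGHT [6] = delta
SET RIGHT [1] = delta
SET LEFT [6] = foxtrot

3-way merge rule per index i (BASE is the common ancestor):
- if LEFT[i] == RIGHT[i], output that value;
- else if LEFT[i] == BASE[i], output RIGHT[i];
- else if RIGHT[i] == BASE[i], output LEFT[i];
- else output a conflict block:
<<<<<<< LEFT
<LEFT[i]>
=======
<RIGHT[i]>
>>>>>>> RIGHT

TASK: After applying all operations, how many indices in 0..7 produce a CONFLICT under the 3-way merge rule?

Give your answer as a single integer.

Answer: 1

Derivation:
Final LEFT:  [india, kilo, juliet, kilo, foxtrot, golf, foxtrot, alpha]
Final RIGHT: [bravo, delta, charlie, kilo, foxtrot, golf, delta, india]
i=0: L=india, R=bravo=BASE -> take LEFT -> india
i=1: L=kilo=BASE, R=delta -> take RIGHT -> delta
i=2: L=juliet=BASE, R=charlie -> take RIGHT -> charlie
i=3: L=kilo R=kilo -> agree -> kilo
i=4: L=foxtrot R=foxtrot -> agree -> foxtrot
i=5: L=golf R=golf -> agree -> golf
i=6: BASE=hotel L=foxtrot R=delta all differ -> CONFLICT
i=7: L=alpha, R=india=BASE -> take LEFT -> alpha
Conflict count: 1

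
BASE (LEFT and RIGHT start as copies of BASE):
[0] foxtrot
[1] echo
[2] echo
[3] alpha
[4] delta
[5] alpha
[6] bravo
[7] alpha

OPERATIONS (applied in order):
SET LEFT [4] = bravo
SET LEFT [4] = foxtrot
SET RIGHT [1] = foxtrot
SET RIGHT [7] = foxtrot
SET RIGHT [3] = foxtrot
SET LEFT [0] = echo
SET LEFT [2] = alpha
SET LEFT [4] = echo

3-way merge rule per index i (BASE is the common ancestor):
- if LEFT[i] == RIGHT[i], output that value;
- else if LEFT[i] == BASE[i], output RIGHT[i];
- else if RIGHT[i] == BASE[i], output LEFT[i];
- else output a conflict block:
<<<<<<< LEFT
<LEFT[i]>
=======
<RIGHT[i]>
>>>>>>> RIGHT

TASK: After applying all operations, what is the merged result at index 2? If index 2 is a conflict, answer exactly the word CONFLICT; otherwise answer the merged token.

Answer: alpha

Derivation:
Final LEFT:  [echo, echo, alpha, alpha, echo, alpha, bravo, alpha]
Final RIGHT: [foxtrot, foxtrot, echo, foxtrot, delta, alpha, bravo, foxtrot]
i=0: L=echo, R=foxtrot=BASE -> take LEFT -> echo
i=1: L=echo=BASE, R=foxtrot -> take RIGHT -> foxtrot
i=2: L=alpha, R=echo=BASE -> take LEFT -> alpha
i=3: L=alpha=BASE, R=foxtrot -> take RIGHT -> foxtrot
i=4: L=echo, R=delta=BASE -> take LEFT -> echo
i=5: L=alpha R=alpha -> agree -> alpha
i=6: L=bravo R=bravo -> agree -> bravo
i=7: L=alpha=BASE, R=foxtrot -> take RIGHT -> foxtrot
Index 2 -> alpha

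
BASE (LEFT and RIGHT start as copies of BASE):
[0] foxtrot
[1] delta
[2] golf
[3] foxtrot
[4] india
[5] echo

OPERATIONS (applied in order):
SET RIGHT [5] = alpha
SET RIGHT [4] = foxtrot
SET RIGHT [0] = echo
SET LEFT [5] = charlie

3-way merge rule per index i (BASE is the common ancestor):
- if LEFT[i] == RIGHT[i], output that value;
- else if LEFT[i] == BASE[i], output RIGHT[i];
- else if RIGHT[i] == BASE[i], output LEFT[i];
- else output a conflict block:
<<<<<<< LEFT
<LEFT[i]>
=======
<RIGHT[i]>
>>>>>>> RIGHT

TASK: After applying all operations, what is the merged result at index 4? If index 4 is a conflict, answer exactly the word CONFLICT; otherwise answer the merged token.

Final LEFT:  [foxtrot, delta, golf, foxtrot, india, charlie]
Final RIGHT: [echo, delta, golf, foxtrot, foxtrot, alpha]
i=0: L=foxtrot=BASE, R=echo -> take RIGHT -> echo
i=1: L=delta R=delta -> agree -> delta
i=2: L=golf R=golf -> agree -> golf
i=3: L=foxtrot R=foxtrot -> agree -> foxtrot
i=4: L=india=BASE, R=foxtrot -> take RIGHT -> foxtrot
i=5: BASE=echo L=charlie R=alpha all differ -> CONFLICT
Index 4 -> foxtrot

Answer: foxtrot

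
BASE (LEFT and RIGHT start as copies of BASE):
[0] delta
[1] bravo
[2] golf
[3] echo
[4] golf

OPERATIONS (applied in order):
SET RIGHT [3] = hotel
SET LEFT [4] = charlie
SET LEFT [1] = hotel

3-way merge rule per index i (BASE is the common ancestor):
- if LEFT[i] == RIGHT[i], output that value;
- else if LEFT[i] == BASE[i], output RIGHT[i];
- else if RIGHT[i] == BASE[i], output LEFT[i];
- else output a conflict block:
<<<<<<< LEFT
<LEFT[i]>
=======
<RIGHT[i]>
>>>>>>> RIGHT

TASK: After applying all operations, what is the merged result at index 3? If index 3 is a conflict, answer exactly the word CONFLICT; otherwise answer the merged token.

Final LEFT:  [delta, hotel, golf, echo, charlie]
Final RIGHT: [delta, bravo, golf, hotel, golf]
i=0: L=delta R=delta -> agree -> delta
i=1: L=hotel, R=bravo=BASE -> take LEFT -> hotel
i=2: L=golf R=golf -> agree -> golf
i=3: L=echo=BASE, R=hotel -> take RIGHT -> hotel
i=4: L=charlie, R=golf=BASE -> take LEFT -> charlie
Index 3 -> hotel

Answer: hotel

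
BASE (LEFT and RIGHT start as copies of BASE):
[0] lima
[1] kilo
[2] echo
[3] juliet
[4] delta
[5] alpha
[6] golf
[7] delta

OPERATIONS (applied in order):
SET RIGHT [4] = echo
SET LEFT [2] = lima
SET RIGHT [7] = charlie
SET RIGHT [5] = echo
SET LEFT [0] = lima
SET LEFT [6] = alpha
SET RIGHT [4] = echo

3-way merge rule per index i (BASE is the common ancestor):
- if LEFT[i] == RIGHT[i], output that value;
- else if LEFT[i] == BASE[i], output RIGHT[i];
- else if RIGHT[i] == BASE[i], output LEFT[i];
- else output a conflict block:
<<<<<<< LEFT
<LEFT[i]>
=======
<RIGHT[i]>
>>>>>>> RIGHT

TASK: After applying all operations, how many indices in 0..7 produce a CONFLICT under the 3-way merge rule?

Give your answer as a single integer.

Final LEFT:  [lima, kilo, lima, juliet, delta, alpha, alpha, delta]
Final RIGHT: [lima, kilo, echo, juliet, echo, echo, golf, charlie]
i=0: L=lima R=lima -> agree -> lima
i=1: L=kilo R=kilo -> agree -> kilo
i=2: L=lima, R=echo=BASE -> take LEFT -> lima
i=3: L=juliet R=juliet -> agree -> juliet
i=4: L=delta=BASE, R=echo -> take RIGHT -> echo
i=5: L=alpha=BASE, R=echo -> take RIGHT -> echo
i=6: L=alpha, R=golf=BASE -> take LEFT -> alpha
i=7: L=delta=BASE, R=charlie -> take RIGHT -> charlie
Conflict count: 0

Answer: 0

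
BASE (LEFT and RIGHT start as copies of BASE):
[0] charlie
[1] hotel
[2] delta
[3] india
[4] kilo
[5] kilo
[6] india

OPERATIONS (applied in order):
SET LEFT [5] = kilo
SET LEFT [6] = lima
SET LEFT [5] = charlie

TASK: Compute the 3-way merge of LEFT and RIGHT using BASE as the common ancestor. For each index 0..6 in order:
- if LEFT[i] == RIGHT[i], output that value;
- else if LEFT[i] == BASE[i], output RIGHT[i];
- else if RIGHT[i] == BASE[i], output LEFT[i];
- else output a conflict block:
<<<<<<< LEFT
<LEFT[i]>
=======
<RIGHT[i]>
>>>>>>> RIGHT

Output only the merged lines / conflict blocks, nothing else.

Answer: charlie
hotel
delta
india
kilo
charlie
lima

Derivation:
Final LEFT:  [charlie, hotel, delta, india, kilo, charlie, lima]
Final RIGHT: [charlie, hotel, delta, india, kilo, kilo, india]
i=0: L=charlie R=charlie -> agree -> charlie
i=1: L=hotel R=hotel -> agree -> hotel
i=2: L=delta R=delta -> agree -> delta
i=3: L=india R=india -> agree -> india
i=4: L=kilo R=kilo -> agree -> kilo
i=5: L=charlie, R=kilo=BASE -> take LEFT -> charlie
i=6: L=lima, R=india=BASE -> take LEFT -> lima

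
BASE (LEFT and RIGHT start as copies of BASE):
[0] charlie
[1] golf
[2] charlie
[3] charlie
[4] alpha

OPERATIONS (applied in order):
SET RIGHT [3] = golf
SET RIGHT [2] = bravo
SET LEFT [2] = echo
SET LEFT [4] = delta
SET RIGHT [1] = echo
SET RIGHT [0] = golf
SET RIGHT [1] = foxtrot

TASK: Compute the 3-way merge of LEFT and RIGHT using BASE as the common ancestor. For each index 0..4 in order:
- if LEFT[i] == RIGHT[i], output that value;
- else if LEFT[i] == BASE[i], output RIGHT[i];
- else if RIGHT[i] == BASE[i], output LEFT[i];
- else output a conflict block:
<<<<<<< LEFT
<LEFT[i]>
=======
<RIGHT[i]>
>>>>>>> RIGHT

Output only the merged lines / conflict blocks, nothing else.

Answer: golf
foxtrot
<<<<<<< LEFT
echo
=======
bravo
>>>>>>> RIGHT
golf
delta

Derivation:
Final LEFT:  [charlie, golf, echo, charlie, delta]
Final RIGHT: [golf, foxtrot, bravo, golf, alpha]
i=0: L=charlie=BASE, R=golf -> take RIGHT -> golf
i=1: L=golf=BASE, R=foxtrot -> take RIGHT -> foxtrot
i=2: BASE=charlie L=echo R=bravo all differ -> CONFLICT
i=3: L=charlie=BASE, R=golf -> take RIGHT -> golf
i=4: L=delta, R=alpha=BASE -> take LEFT -> delta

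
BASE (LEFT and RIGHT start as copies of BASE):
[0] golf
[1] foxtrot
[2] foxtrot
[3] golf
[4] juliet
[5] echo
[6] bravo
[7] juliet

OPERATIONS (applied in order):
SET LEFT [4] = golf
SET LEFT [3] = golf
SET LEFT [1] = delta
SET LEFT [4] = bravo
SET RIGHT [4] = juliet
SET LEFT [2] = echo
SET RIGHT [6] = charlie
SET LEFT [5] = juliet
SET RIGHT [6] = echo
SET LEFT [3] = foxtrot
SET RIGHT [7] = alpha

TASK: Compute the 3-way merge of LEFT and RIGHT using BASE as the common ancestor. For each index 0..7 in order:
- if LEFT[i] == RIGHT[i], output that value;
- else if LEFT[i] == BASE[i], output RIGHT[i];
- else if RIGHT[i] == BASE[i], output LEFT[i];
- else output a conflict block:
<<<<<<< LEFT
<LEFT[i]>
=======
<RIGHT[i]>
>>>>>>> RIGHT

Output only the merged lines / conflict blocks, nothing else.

Final LEFT:  [golf, delta, echo, foxtrot, bravo, juliet, bravo, juliet]
Final RIGHT: [golf, foxtrot, foxtrot, golf, juliet, echo, echo, alpha]
i=0: L=golf R=golf -> agree -> golf
i=1: L=delta, R=foxtrot=BASE -> take LEFT -> delta
i=2: L=echo, R=foxtrot=BASE -> take LEFT -> echo
i=3: L=foxtrot, R=golf=BASE -> take LEFT -> foxtrot
i=4: L=bravo, R=juliet=BASE -> take LEFT -> bravo
i=5: L=juliet, R=echo=BASE -> take LEFT -> juliet
i=6: L=bravo=BASE, R=echo -> take RIGHT -> echo
i=7: L=juliet=BASE, R=alpha -> take RIGHT -> alpha

Answer: golf
delta
echo
foxtrot
bravo
juliet
echo
alpha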